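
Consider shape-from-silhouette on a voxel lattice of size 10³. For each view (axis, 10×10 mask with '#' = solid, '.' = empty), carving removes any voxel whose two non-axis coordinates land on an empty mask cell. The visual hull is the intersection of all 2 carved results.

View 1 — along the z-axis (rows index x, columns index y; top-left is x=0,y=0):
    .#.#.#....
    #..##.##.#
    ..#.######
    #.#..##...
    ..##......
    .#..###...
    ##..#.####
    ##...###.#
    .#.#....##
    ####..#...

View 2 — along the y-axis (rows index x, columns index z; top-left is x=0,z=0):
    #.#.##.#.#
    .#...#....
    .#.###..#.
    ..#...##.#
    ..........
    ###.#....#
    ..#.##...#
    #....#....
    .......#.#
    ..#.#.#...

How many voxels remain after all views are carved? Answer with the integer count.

remaining voxels: 164

initial block: 10^3 = 1000
V1 z: intersect with XY mask (48 set) -- 480 left
V2 y: intersect with XZ mask (33 set) -- 164 left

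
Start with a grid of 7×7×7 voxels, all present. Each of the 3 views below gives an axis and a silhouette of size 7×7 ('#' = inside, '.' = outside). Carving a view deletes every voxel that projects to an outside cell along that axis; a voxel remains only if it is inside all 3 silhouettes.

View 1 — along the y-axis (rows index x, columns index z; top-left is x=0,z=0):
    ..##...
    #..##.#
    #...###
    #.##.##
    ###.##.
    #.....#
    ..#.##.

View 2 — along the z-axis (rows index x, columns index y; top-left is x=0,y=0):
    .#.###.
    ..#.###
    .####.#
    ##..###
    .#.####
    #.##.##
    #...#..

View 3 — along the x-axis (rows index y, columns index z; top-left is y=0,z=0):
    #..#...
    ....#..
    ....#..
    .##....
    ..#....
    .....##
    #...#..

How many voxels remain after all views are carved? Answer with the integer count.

|visual hull| = 27

initial block: 7^3 = 343
step 1: project along y, AND mask (25/49) → |grid| = 175
step 2: project along z, AND mask (30/49) → |grid| = 110
step 3: project along x, AND mask (11/49) → |grid| = 27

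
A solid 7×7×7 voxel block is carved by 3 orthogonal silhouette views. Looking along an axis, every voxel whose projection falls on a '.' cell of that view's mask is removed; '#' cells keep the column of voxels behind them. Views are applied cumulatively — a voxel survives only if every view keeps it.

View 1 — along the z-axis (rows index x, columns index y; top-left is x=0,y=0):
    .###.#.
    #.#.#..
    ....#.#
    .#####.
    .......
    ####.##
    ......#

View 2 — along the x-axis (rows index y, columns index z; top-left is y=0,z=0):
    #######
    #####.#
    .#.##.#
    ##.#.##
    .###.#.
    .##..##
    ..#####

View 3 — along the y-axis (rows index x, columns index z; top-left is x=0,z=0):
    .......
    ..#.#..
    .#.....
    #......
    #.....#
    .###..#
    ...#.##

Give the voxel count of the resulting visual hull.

before carving: 343 voxels (7×7×7)
carve view 1 (along z, XY-mask fill 21/49): 147 voxels remain
carve view 2 (along x, YZ-mask fill 35/49): 102 voxels remain
carve view 3 (along y, XZ-mask fill 13/49): 30 voxels remain

remaining voxels: 30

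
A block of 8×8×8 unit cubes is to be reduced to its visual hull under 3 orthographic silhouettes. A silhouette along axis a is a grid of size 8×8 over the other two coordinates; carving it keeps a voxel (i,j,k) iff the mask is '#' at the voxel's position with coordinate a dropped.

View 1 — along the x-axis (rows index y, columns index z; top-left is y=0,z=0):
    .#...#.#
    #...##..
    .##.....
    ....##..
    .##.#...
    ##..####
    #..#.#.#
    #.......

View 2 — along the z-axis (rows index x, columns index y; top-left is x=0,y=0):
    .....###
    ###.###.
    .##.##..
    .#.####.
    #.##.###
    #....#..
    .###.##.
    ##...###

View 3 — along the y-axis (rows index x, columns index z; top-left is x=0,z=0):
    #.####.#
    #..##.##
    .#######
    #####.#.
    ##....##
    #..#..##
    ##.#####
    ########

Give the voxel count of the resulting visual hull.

start: 8×8×8 = 512 voxels
step 1: project along x, AND mask (24/64) → |grid| = 192
step 2: project along z, AND mask (36/64) → |grid| = 125
step 3: project along y, AND mask (47/64) → |grid| = 91

|visual hull| = 91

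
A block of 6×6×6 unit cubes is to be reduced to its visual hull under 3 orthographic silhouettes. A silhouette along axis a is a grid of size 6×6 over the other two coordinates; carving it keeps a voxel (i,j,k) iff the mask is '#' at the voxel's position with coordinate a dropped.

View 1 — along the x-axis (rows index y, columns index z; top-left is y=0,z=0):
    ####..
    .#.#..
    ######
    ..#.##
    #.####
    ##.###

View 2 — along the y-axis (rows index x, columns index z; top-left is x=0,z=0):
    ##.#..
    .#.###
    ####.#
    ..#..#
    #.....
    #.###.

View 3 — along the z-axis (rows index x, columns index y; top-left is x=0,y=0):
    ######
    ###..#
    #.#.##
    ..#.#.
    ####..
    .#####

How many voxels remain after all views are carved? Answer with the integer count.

full grid |V| = 216
  1. axis=0 (YZ plane), |mask|=25  ⇒  voxels=150
  2. axis=1 (XZ plane), |mask|=19  ⇒  voxels=80
  3. axis=2 (XY plane), |mask|=25  ⇒  voxels=62

voxel count = 62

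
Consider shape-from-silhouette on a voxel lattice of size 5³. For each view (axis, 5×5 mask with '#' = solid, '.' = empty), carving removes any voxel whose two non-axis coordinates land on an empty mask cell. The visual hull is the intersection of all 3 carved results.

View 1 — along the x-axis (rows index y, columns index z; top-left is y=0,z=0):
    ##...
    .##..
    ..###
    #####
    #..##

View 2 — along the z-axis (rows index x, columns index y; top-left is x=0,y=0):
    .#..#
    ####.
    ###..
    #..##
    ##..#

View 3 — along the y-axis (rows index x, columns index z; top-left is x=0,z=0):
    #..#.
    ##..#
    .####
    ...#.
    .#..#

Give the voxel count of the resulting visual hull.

remaining voxels: 20

before carving: 125 voxels (5×5×5)
step 1: project along x, AND mask (15/25) → |grid| = 75
step 2: project along z, AND mask (15/25) → |grid| = 41
step 3: project along y, AND mask (12/25) → |grid| = 20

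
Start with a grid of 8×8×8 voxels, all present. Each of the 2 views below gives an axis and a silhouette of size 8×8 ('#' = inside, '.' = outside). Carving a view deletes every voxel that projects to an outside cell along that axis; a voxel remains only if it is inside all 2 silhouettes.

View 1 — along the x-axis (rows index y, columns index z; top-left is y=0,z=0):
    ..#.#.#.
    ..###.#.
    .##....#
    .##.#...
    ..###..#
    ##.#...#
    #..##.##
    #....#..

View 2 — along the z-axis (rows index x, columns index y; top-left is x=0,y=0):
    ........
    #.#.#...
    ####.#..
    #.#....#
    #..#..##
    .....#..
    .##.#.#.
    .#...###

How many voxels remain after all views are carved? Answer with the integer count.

full grid |V| = 512
V1 x: intersect with YZ mask (28 set) -- 224 left
V2 z: intersect with XY mask (24 set) -- 83 left

voxel count = 83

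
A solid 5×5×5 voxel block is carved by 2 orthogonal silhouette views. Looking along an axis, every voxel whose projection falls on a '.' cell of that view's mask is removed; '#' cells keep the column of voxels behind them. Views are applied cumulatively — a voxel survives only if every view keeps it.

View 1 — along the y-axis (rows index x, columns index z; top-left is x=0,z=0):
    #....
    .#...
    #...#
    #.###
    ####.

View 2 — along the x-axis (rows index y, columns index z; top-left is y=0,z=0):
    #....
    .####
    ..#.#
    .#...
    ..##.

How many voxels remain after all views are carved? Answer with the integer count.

initial block: 5^3 = 125
V1 y: intersect with XZ mask (12 set) -- 60 left
V2 x: intersect with YZ mask (10 set) -- 22 left

remaining voxels: 22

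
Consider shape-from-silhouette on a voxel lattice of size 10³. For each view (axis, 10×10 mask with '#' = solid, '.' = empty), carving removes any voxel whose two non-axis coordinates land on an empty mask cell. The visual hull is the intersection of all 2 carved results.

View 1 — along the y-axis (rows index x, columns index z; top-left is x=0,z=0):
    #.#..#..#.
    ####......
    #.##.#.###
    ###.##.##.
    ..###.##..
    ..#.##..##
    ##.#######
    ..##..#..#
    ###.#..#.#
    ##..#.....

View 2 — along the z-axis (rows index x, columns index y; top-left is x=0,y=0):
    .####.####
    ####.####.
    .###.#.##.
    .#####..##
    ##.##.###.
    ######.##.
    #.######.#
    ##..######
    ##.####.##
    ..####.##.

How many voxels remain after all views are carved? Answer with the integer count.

before carving: 1000 voxels (10×10×10)
  1. axis=1 (XZ plane), |mask|=54  ⇒  voxels=540
  2. axis=2 (XY plane), |mask|=74  ⇒  voxels=400

400 voxels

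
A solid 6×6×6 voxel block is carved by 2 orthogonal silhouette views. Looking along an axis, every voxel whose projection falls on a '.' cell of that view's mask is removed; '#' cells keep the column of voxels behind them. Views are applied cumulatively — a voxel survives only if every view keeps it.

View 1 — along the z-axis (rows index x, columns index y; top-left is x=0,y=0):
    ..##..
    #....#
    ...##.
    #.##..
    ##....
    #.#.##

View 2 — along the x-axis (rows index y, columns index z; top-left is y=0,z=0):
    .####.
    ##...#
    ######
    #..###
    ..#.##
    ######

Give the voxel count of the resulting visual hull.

voxel count = 67

before carving: 216 voxels (6×6×6)
  1. axis=2 (XY plane), |mask|=15  ⇒  voxels=90
  2. axis=0 (YZ plane), |mask|=26  ⇒  voxels=67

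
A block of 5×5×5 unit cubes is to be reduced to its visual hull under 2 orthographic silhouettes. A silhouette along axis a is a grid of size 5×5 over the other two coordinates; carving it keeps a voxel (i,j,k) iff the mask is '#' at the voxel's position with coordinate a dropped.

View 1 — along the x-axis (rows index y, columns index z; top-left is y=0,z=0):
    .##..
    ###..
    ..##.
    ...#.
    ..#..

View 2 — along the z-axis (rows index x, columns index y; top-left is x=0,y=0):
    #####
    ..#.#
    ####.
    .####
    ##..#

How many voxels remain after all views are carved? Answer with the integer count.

|visual hull| = 33

start: 5×5×5 = 125 voxels
step 1: project along x, AND mask (9/25) → |grid| = 45
step 2: project along z, AND mask (18/25) → |grid| = 33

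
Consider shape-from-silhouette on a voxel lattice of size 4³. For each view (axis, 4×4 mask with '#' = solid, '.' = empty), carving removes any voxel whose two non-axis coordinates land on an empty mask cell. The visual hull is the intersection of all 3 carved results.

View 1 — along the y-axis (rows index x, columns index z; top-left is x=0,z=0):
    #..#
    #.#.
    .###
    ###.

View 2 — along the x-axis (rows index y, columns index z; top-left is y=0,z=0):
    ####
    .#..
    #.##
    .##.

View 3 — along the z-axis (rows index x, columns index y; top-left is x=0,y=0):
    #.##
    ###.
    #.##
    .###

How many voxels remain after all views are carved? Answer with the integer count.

start: 4×4×4 = 64 voxels
after view 1 [y-axis, 10 of 16 cells solid] → remaining = 40
after view 2 [x-axis, 10 of 16 cells solid] → remaining = 25
after view 3 [z-axis, 12 of 16 cells solid] → remaining = 20

20 voxels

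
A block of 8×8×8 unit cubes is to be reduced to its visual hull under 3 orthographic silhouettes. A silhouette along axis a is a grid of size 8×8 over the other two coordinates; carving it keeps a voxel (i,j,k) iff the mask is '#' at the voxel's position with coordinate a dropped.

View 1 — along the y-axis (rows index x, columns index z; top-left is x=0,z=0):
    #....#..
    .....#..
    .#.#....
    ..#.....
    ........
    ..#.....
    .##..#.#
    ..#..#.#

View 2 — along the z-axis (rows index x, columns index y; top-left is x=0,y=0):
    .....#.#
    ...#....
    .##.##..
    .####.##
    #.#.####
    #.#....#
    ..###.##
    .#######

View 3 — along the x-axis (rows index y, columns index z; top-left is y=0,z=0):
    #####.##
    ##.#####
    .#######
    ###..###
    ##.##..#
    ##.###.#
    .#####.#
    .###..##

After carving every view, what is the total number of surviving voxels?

|visual hull| = 51

start: 8×8×8 = 512 voxels
after view 1 [y-axis, 14 of 64 cells solid] → remaining = 112
after view 2 [z-axis, 34 of 64 cells solid] → remaining = 63
after view 3 [x-axis, 49 of 64 cells solid] → remaining = 51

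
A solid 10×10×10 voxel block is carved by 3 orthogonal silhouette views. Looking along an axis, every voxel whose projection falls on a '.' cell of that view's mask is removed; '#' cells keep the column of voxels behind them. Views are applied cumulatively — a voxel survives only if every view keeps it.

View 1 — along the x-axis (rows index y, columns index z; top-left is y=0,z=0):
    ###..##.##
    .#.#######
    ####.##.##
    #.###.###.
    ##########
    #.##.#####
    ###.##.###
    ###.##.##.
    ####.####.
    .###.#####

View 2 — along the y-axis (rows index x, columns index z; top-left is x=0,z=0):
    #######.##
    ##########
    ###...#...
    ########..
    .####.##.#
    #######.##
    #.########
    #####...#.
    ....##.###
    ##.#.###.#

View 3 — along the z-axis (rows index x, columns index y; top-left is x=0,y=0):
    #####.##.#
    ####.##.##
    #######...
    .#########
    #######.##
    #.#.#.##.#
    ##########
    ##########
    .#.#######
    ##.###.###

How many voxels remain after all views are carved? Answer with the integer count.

486 voxels

before carving: 1000 voxels (10×10×10)
after view 1 [x-axis, 79 of 100 cells solid] → remaining = 790
after view 2 [y-axis, 74 of 100 cells solid] → remaining = 580
after view 3 [z-axis, 83 of 100 cells solid] → remaining = 486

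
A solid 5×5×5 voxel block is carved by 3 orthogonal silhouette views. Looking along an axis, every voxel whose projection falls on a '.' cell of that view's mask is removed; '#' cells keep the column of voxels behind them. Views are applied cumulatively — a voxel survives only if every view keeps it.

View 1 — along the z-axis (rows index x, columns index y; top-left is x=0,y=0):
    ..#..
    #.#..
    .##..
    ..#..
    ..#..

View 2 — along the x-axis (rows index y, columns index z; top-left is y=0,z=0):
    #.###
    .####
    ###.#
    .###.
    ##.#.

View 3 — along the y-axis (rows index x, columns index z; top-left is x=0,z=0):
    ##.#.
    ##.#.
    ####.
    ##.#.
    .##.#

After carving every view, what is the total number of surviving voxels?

full grid |V| = 125
step 1: project along z, AND mask (7/25) → |grid| = 35
step 2: project along x, AND mask (18/25) → |grid| = 28
step 3: project along y, AND mask (16/25) → |grid| = 17

voxel count = 17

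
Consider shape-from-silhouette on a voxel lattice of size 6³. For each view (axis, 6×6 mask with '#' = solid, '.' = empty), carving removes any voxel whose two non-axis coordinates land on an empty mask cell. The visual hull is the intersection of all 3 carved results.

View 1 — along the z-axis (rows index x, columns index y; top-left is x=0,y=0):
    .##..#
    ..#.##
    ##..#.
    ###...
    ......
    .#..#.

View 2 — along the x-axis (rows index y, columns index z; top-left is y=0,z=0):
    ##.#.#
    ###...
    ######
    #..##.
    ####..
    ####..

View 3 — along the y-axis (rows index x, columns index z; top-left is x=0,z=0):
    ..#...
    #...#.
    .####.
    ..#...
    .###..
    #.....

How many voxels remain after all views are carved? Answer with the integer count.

voxel count = 18

start: 6×6×6 = 216 voxels
carve view 1 (along z, XY-mask fill 14/36): 84 voxels remain
carve view 2 (along x, YZ-mask fill 24/36): 58 voxels remain
carve view 3 (along y, XZ-mask fill 12/36): 18 voxels remain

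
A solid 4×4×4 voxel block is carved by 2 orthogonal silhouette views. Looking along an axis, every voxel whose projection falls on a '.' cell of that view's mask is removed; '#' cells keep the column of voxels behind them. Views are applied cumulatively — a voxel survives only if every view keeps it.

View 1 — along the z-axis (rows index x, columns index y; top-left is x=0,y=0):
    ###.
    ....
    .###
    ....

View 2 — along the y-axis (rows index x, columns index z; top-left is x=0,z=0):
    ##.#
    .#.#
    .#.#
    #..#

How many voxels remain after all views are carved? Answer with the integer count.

remaining voxels: 15

full grid |V| = 64
step 1: project along z, AND mask (6/16) → |grid| = 24
step 2: project along y, AND mask (9/16) → |grid| = 15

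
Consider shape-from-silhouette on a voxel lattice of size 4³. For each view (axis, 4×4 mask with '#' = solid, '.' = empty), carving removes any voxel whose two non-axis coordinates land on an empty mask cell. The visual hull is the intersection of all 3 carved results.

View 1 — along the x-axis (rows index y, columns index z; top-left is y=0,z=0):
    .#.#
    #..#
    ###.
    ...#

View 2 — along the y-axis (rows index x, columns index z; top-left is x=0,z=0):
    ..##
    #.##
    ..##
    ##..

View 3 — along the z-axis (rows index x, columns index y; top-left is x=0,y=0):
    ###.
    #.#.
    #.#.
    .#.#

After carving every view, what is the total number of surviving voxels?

voxel count = 9

initial block: 4^3 = 64
V1 x: intersect with YZ mask (8 set) -- 32 left
V2 y: intersect with XZ mask (9 set) -- 18 left
V3 z: intersect with XY mask (9 set) -- 9 left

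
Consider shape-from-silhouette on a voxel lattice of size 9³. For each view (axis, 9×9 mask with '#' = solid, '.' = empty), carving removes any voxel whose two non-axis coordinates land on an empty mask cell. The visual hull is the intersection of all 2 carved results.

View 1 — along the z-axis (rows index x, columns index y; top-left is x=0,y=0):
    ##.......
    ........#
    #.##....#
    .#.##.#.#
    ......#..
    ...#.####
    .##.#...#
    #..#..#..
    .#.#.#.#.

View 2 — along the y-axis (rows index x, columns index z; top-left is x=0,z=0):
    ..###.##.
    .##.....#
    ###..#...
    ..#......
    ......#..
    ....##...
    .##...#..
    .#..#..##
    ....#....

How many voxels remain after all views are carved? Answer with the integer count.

|visual hull| = 73

full grid |V| = 729
  1. axis=2 (XY plane), |mask|=29  ⇒  voxels=261
  2. axis=1 (XZ plane), |mask|=24  ⇒  voxels=73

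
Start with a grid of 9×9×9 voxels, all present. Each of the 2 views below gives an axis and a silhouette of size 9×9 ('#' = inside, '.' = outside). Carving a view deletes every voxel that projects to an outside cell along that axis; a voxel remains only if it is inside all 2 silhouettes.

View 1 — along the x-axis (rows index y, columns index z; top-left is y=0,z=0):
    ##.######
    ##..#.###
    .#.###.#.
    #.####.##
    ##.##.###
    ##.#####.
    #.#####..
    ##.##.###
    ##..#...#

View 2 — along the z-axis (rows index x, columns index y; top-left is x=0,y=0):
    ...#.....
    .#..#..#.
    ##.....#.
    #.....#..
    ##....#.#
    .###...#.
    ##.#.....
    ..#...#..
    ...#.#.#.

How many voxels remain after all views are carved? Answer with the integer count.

full grid |V| = 729
[1] x-view keeps 57 columns → grid now 513
[2] z-view keeps 25 columns → grid now 164

|visual hull| = 164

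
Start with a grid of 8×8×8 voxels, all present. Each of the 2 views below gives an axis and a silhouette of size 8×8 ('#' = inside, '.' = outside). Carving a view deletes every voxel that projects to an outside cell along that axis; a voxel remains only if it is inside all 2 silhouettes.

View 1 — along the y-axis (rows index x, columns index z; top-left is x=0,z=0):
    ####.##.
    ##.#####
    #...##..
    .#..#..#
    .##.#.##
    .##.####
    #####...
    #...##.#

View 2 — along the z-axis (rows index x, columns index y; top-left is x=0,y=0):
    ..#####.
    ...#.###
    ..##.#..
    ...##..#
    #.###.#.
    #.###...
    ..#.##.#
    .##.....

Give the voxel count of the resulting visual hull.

initial block: 8^3 = 512
carve view 1 (along y, XZ-mask fill 39/64): 312 voxels remain
carve view 2 (along z, XY-mask fill 30/64): 153 voxels remain

153 voxels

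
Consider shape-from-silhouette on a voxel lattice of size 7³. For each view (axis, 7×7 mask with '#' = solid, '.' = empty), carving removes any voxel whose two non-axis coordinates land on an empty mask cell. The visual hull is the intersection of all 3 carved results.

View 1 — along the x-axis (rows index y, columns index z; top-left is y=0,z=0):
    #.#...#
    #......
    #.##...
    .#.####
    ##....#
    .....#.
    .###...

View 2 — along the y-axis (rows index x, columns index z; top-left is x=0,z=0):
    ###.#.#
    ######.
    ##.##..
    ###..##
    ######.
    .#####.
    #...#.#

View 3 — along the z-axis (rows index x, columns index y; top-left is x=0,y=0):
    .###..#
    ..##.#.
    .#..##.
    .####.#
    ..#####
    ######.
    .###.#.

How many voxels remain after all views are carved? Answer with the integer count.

|visual hull| = 56

initial block: 7^3 = 343
V1 x: intersect with YZ mask (19 set) -- 133 left
V2 y: intersect with XZ mask (34 set) -- 92 left
V3 z: intersect with XY mask (30 set) -- 56 left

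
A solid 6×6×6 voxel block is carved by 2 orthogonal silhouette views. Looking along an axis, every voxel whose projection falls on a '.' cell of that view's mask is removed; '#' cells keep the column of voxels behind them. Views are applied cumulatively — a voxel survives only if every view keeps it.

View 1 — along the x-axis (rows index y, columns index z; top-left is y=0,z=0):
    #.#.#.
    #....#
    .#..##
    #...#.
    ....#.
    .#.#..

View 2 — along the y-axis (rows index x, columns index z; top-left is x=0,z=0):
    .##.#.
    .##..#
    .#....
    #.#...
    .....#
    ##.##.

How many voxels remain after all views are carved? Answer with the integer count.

remaining voxels: 30

start: 6×6×6 = 216 voxels
carve view 1 (along x, YZ-mask fill 13/36): 78 voxels remain
carve view 2 (along y, XZ-mask fill 14/36): 30 voxels remain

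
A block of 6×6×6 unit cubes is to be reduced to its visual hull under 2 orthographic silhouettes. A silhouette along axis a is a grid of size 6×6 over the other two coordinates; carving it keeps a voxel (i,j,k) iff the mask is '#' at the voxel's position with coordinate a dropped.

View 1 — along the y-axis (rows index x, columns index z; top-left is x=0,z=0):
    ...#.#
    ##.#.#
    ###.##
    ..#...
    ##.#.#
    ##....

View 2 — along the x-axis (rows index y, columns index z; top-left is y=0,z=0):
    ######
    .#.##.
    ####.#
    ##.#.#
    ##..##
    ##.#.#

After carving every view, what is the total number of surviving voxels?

initial block: 6^3 = 216
  1. axis=1 (XZ plane), |mask|=18  ⇒  voxels=108
  2. axis=0 (YZ plane), |mask|=26  ⇒  voxels=86

remaining voxels: 86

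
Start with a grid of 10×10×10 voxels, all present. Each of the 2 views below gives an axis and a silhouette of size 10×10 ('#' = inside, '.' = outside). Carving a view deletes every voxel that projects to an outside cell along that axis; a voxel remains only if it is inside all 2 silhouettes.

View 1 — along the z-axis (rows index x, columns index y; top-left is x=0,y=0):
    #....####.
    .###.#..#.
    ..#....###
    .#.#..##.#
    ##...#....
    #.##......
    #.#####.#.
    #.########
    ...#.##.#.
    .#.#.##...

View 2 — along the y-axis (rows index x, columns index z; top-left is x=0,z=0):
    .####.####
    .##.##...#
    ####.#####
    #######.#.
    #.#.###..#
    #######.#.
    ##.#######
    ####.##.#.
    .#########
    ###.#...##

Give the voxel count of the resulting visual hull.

voxel count = 369

full grid |V| = 1000
  1. axis=2 (XY plane), |mask|=49  ⇒  voxels=490
  2. axis=1 (XZ plane), |mask|=75  ⇒  voxels=369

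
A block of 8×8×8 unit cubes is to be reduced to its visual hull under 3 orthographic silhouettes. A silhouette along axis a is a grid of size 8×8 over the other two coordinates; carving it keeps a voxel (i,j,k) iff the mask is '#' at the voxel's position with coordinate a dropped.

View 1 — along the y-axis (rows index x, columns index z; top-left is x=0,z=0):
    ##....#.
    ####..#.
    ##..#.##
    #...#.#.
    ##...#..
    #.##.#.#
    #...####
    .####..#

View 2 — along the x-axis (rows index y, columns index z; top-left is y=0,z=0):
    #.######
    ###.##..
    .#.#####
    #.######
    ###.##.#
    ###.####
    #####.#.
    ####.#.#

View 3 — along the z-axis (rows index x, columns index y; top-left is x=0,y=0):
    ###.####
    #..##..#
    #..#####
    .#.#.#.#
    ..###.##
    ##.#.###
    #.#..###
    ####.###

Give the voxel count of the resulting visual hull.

before carving: 512 voxels (8×8×8)
carve view 1 (along y, XZ-mask fill 34/64): 272 voxels remain
carve view 2 (along x, YZ-mask fill 50/64): 213 voxels remain
carve view 3 (along z, XY-mask fill 44/64): 148 voxels remain

voxel count = 148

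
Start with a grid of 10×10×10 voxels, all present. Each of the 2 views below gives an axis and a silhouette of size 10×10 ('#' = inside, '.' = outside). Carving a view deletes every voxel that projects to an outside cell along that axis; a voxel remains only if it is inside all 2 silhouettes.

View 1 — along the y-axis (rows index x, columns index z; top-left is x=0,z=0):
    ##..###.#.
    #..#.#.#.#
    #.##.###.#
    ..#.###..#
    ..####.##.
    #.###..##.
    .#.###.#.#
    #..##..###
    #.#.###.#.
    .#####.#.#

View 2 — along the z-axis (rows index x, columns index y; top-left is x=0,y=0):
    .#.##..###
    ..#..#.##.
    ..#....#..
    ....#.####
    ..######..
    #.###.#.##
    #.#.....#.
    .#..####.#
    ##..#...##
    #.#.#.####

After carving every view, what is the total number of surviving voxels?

remaining voxels: 306

full grid |V| = 1000
carve view 1 (along y, XZ-mask fill 60/100): 600 voxels remain
carve view 2 (along z, XY-mask fill 51/100): 306 voxels remain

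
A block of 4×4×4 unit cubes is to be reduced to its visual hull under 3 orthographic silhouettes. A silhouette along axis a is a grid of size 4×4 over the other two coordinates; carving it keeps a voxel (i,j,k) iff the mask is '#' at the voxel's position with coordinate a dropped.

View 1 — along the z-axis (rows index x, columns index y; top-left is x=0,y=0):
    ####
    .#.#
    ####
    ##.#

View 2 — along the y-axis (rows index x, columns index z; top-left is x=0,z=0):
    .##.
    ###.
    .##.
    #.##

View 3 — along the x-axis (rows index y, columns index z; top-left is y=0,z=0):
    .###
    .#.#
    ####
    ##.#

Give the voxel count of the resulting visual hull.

start: 4×4×4 = 64 voxels
V1 z: intersect with XY mask (13 set) -- 52 left
V2 y: intersect with XZ mask (10 set) -- 31 left
V3 x: intersect with YZ mask (12 set) -- 20 left

voxel count = 20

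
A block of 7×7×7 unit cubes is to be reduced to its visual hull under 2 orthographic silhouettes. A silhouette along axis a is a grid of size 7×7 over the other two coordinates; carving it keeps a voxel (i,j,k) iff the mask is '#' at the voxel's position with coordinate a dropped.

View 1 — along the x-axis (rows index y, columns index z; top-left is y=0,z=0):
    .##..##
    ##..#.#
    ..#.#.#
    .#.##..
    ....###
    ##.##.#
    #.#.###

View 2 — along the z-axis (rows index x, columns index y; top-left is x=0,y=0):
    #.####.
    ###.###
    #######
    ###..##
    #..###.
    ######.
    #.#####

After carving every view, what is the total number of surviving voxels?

initial block: 7^3 = 343
after view 1 [x-axis, 27 of 49 cells solid] → remaining = 189
after view 2 [z-axis, 39 of 49 cells solid] → remaining = 150

remaining voxels: 150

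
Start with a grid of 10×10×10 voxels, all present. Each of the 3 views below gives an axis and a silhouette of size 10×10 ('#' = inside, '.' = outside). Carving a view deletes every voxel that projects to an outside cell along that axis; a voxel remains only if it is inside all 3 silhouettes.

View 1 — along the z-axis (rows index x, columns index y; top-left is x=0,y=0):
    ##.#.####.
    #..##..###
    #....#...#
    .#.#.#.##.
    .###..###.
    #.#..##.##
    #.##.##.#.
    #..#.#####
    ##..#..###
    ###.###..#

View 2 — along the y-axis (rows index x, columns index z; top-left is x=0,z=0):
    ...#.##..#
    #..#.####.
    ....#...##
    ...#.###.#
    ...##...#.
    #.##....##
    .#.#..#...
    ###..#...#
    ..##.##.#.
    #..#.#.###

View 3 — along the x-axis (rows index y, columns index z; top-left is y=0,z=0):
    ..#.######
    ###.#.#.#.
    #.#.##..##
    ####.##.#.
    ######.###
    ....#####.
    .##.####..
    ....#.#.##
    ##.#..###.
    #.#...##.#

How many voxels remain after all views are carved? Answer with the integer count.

before carving: 1000 voxels (10×10×10)
V1 z: intersect with XY mask (59 set) -- 590 left
V2 y: intersect with XZ mask (45 set) -- 271 left
V3 x: intersect with YZ mask (61 set) -- 152 left

|visual hull| = 152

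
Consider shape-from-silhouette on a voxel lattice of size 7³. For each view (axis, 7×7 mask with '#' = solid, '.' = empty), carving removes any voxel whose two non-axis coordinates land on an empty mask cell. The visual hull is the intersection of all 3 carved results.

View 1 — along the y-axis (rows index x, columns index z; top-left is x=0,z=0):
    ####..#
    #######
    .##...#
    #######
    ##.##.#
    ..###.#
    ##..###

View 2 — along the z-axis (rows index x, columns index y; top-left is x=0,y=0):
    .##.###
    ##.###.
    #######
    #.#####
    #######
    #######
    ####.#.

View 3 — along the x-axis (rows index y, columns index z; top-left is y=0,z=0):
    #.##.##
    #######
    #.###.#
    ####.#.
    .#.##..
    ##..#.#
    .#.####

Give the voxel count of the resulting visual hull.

voxel count = 146

before carving: 343 voxels (7×7×7)
step 1: project along y, AND mask (36/49) → |grid| = 252
step 2: project along z, AND mask (42/49) → |grid| = 211
step 3: project along x, AND mask (34/49) → |grid| = 146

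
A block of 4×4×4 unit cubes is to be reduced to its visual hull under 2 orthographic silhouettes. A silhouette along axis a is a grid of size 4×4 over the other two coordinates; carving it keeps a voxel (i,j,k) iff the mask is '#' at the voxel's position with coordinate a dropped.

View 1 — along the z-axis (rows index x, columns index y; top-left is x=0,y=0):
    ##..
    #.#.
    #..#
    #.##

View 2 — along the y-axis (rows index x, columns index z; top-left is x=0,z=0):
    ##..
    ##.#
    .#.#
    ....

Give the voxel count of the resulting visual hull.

before carving: 64 voxels (4×4×4)
[1] z-view keeps 9 columns → grid now 36
[2] y-view keeps 7 columns → grid now 14

|visual hull| = 14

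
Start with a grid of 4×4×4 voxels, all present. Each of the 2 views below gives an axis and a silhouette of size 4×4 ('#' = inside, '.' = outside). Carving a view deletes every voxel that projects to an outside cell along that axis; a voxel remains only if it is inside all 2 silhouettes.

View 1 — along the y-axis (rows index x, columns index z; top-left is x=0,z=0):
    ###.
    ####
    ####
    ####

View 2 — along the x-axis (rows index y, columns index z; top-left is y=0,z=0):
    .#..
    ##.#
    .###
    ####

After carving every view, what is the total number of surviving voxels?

remaining voxels: 41

start: 4×4×4 = 64 voxels
[1] y-view keeps 15 columns → grid now 60
[2] x-view keeps 11 columns → grid now 41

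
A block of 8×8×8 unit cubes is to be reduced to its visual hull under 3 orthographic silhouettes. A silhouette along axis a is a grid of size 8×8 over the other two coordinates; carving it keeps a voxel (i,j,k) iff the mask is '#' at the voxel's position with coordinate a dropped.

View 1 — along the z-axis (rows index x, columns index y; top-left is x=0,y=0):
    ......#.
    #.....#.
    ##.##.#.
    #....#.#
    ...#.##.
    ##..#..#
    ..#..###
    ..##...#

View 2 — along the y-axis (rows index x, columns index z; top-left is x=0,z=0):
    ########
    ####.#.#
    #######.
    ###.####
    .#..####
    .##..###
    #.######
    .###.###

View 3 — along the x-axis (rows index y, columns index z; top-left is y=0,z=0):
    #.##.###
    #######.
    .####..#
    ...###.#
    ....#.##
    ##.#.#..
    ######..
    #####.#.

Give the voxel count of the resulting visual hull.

before carving: 512 voxels (8×8×8)
V1 z: intersect with XY mask (25 set) -- 200 left
V2 y: intersect with XZ mask (51 set) -- 157 left
V3 x: intersect with YZ mask (41 set) -- 101 left

remaining voxels: 101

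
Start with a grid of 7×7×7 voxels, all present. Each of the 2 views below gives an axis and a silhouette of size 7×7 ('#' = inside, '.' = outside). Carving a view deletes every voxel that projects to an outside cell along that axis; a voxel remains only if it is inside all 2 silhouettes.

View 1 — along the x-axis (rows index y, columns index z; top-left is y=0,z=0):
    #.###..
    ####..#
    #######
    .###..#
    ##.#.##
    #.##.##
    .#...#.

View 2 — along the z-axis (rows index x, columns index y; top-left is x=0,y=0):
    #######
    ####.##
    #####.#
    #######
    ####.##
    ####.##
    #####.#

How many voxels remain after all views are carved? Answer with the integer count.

remaining voxels: 199

initial block: 7^3 = 343
V1 x: intersect with YZ mask (32 set) -- 224 left
V2 z: intersect with XY mask (44 set) -- 199 left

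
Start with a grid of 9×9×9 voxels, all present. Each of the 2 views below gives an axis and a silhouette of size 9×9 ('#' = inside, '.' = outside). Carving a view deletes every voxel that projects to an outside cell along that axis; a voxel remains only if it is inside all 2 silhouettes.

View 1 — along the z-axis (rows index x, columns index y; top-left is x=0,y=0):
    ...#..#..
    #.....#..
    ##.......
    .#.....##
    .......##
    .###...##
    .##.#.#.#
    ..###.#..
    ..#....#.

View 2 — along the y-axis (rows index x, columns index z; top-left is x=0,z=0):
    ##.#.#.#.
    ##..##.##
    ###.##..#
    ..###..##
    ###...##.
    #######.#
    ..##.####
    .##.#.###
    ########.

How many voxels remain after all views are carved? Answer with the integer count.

voxel count = 169

full grid |V| = 729
step 1: project along z, AND mask (27/81) → |grid| = 243
step 2: project along y, AND mask (55/81) → |grid| = 169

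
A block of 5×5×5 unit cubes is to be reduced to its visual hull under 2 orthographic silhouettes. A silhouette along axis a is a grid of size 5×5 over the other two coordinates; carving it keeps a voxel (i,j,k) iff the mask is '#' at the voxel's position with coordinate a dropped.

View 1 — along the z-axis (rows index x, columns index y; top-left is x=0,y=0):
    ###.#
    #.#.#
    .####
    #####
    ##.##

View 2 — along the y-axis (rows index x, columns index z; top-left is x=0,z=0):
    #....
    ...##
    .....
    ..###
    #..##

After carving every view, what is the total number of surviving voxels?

|visual hull| = 37

full grid |V| = 125
carve view 1 (along z, XY-mask fill 20/25): 100 voxels remain
carve view 2 (along y, XZ-mask fill 9/25): 37 voxels remain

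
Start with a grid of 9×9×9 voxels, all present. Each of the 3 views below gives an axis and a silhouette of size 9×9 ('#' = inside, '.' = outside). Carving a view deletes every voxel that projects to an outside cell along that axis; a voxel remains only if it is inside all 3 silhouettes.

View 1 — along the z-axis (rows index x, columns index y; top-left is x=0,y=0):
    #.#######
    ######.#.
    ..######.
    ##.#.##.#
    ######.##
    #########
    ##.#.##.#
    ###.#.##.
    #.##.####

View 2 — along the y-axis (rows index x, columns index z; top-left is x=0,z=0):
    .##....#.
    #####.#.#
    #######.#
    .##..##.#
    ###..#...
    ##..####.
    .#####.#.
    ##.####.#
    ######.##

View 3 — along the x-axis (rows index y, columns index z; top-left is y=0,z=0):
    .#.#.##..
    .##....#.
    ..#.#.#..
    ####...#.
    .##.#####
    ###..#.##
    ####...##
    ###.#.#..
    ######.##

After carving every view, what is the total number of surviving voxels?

222 voxels

full grid |V| = 729
step 1: project along z, AND mask (63/81) → |grid| = 567
step 2: project along y, AND mask (54/81) → |grid| = 371
step 3: project along x, AND mask (47/81) → |grid| = 222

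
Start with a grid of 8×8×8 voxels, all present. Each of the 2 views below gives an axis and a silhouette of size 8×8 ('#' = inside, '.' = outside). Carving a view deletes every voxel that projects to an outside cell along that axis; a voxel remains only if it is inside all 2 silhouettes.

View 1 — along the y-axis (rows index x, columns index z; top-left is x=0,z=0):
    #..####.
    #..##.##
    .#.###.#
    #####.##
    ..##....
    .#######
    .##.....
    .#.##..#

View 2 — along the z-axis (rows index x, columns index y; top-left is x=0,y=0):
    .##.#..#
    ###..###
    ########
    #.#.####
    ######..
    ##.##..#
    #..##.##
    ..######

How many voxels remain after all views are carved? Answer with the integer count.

remaining voxels: 213

initial block: 8^3 = 512
after view 1 [y-axis, 37 of 64 cells solid] → remaining = 296
after view 2 [z-axis, 46 of 64 cells solid] → remaining = 213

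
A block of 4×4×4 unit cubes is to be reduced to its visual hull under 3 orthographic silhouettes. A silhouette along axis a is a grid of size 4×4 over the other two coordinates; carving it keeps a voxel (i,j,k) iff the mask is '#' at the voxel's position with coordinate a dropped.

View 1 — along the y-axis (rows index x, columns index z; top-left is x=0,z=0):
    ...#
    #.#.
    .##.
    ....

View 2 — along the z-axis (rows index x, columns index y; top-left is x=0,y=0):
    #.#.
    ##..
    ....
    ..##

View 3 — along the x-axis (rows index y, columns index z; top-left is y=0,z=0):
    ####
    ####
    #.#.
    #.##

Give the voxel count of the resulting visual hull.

start: 4×4×4 = 64 voxels
after view 1 [y-axis, 5 of 16 cells solid] → remaining = 20
after view 2 [z-axis, 6 of 16 cells solid] → remaining = 6
after view 3 [x-axis, 13 of 16 cells solid] → remaining = 5

|visual hull| = 5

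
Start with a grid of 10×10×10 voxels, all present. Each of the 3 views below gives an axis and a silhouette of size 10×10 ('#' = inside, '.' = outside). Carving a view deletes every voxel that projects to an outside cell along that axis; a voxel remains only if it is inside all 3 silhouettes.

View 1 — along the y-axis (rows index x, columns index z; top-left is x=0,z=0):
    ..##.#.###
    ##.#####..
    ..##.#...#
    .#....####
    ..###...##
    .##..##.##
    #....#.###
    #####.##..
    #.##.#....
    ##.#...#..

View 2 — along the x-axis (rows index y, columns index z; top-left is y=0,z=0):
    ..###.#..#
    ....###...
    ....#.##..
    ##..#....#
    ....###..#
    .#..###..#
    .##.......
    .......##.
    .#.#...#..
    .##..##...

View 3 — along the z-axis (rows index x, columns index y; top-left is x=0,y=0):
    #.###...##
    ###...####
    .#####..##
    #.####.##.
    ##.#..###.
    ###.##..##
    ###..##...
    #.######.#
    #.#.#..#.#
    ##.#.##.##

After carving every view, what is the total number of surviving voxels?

voxel count = 120

initial block: 10^3 = 1000
  1. axis=1 (XZ plane), |mask|=53  ⇒  voxels=530
  2. axis=0 (YZ plane), |mask|=35  ⇒  voxels=175
  3. axis=2 (XY plane), |mask|=65  ⇒  voxels=120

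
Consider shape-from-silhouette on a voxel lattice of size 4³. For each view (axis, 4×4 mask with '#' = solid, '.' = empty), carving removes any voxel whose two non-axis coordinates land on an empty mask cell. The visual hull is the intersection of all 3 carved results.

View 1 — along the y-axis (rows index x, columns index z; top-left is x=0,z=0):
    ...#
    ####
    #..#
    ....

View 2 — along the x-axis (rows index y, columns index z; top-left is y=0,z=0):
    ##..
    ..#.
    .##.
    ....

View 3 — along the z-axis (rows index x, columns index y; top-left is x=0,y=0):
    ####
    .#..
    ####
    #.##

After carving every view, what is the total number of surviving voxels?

before carving: 64 voxels (4×4×4)
step 1: project along y, AND mask (7/16) → |grid| = 28
step 2: project along x, AND mask (5/16) → |grid| = 6
step 3: project along z, AND mask (12/16) → |grid| = 2

2 voxels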